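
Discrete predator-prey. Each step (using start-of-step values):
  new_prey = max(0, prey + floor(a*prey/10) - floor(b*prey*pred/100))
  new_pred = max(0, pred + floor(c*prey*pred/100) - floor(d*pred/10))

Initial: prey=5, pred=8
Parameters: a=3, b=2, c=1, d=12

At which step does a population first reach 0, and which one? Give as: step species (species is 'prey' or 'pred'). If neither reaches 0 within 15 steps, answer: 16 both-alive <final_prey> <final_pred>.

Answer: 1 pred

Derivation:
Step 1: prey: 5+1-0=6; pred: 8+0-9=0
First extinction: pred at step 1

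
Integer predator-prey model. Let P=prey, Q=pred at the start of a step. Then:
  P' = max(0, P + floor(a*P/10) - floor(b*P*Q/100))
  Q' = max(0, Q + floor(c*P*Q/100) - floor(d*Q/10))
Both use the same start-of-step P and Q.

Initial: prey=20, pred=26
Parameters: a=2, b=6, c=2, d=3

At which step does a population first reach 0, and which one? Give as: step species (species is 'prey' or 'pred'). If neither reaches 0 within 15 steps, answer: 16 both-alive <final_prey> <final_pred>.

Step 1: prey: 20+4-31=0; pred: 26+10-7=29
First extinction: prey at step 1

Answer: 1 prey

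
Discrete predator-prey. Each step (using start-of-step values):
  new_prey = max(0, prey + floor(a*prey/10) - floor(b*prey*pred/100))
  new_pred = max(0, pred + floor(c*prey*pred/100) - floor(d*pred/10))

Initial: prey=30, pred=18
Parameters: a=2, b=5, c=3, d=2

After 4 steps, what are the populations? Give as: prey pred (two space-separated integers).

Step 1: prey: 30+6-27=9; pred: 18+16-3=31
Step 2: prey: 9+1-13=0; pred: 31+8-6=33
Step 3: prey: 0+0-0=0; pred: 33+0-6=27
Step 4: prey: 0+0-0=0; pred: 27+0-5=22

Answer: 0 22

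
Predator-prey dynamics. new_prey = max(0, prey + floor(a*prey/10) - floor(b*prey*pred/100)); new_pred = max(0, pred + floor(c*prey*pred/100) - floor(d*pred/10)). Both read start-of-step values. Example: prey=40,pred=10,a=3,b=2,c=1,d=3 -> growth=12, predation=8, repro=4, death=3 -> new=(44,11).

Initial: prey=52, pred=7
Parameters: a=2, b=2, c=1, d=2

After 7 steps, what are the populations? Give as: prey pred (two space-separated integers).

Step 1: prey: 52+10-7=55; pred: 7+3-1=9
Step 2: prey: 55+11-9=57; pred: 9+4-1=12
Step 3: prey: 57+11-13=55; pred: 12+6-2=16
Step 4: prey: 55+11-17=49; pred: 16+8-3=21
Step 5: prey: 49+9-20=38; pred: 21+10-4=27
Step 6: prey: 38+7-20=25; pred: 27+10-5=32
Step 7: prey: 25+5-16=14; pred: 32+8-6=34

Answer: 14 34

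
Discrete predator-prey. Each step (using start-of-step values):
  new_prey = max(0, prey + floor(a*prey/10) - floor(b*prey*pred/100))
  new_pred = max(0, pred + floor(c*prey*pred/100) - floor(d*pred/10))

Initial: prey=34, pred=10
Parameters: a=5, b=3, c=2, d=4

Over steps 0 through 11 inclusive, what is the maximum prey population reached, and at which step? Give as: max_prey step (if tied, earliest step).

Answer: 47 2

Derivation:
Step 1: prey: 34+17-10=41; pred: 10+6-4=12
Step 2: prey: 41+20-14=47; pred: 12+9-4=17
Step 3: prey: 47+23-23=47; pred: 17+15-6=26
Step 4: prey: 47+23-36=34; pred: 26+24-10=40
Step 5: prey: 34+17-40=11; pred: 40+27-16=51
Step 6: prey: 11+5-16=0; pred: 51+11-20=42
Step 7: prey: 0+0-0=0; pred: 42+0-16=26
Step 8: prey: 0+0-0=0; pred: 26+0-10=16
Step 9: prey: 0+0-0=0; pred: 16+0-6=10
Step 10: prey: 0+0-0=0; pred: 10+0-4=6
Step 11: prey: 0+0-0=0; pred: 6+0-2=4
Max prey = 47 at step 2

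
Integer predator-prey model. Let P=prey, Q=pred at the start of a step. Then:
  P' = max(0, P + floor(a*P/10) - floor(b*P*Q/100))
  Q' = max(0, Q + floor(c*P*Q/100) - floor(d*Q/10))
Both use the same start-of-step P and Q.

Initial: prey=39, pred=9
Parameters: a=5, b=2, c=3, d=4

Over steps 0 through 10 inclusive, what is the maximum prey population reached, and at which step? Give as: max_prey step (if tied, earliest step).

Answer: 60 2

Derivation:
Step 1: prey: 39+19-7=51; pred: 9+10-3=16
Step 2: prey: 51+25-16=60; pred: 16+24-6=34
Step 3: prey: 60+30-40=50; pred: 34+61-13=82
Step 4: prey: 50+25-82=0; pred: 82+123-32=173
Step 5: prey: 0+0-0=0; pred: 173+0-69=104
Step 6: prey: 0+0-0=0; pred: 104+0-41=63
Step 7: prey: 0+0-0=0; pred: 63+0-25=38
Step 8: prey: 0+0-0=0; pred: 38+0-15=23
Step 9: prey: 0+0-0=0; pred: 23+0-9=14
Step 10: prey: 0+0-0=0; pred: 14+0-5=9
Max prey = 60 at step 2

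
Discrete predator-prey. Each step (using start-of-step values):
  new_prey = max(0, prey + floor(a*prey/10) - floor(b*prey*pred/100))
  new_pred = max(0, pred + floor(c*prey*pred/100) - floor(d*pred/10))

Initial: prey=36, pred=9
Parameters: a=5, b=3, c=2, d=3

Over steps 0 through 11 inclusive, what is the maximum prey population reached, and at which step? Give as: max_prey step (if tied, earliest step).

Step 1: prey: 36+18-9=45; pred: 9+6-2=13
Step 2: prey: 45+22-17=50; pred: 13+11-3=21
Step 3: prey: 50+25-31=44; pred: 21+21-6=36
Step 4: prey: 44+22-47=19; pred: 36+31-10=57
Step 5: prey: 19+9-32=0; pred: 57+21-17=61
Step 6: prey: 0+0-0=0; pred: 61+0-18=43
Step 7: prey: 0+0-0=0; pred: 43+0-12=31
Step 8: prey: 0+0-0=0; pred: 31+0-9=22
Step 9: prey: 0+0-0=0; pred: 22+0-6=16
Step 10: prey: 0+0-0=0; pred: 16+0-4=12
Step 11: prey: 0+0-0=0; pred: 12+0-3=9
Max prey = 50 at step 2

Answer: 50 2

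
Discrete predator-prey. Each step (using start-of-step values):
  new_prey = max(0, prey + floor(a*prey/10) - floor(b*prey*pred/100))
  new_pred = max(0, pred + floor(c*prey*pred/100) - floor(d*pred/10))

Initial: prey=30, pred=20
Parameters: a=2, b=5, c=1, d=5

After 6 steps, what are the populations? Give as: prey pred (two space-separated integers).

Step 1: prey: 30+6-30=6; pred: 20+6-10=16
Step 2: prey: 6+1-4=3; pred: 16+0-8=8
Step 3: prey: 3+0-1=2; pred: 8+0-4=4
Step 4: prey: 2+0-0=2; pred: 4+0-2=2
Step 5: prey: 2+0-0=2; pred: 2+0-1=1
Step 6: prey: 2+0-0=2; pred: 1+0-0=1

Answer: 2 1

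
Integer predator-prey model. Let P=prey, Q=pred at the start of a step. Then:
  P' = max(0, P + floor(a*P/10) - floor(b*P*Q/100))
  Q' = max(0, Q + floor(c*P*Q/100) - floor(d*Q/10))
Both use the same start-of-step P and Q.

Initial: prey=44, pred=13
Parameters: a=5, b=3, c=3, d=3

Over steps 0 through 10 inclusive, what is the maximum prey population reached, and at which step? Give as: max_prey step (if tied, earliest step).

Step 1: prey: 44+22-17=49; pred: 13+17-3=27
Step 2: prey: 49+24-39=34; pred: 27+39-8=58
Step 3: prey: 34+17-59=0; pred: 58+59-17=100
Step 4: prey: 0+0-0=0; pred: 100+0-30=70
Step 5: prey: 0+0-0=0; pred: 70+0-21=49
Step 6: prey: 0+0-0=0; pred: 49+0-14=35
Step 7: prey: 0+0-0=0; pred: 35+0-10=25
Step 8: prey: 0+0-0=0; pred: 25+0-7=18
Step 9: prey: 0+0-0=0; pred: 18+0-5=13
Step 10: prey: 0+0-0=0; pred: 13+0-3=10
Max prey = 49 at step 1

Answer: 49 1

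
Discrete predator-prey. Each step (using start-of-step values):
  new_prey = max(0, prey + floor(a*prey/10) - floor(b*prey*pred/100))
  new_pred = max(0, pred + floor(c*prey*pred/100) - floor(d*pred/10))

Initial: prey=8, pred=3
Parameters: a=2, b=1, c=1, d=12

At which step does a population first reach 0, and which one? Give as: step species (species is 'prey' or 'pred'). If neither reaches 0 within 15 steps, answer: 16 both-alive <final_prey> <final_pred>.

Step 1: prey: 8+1-0=9; pred: 3+0-3=0
First extinction: pred at step 1

Answer: 1 pred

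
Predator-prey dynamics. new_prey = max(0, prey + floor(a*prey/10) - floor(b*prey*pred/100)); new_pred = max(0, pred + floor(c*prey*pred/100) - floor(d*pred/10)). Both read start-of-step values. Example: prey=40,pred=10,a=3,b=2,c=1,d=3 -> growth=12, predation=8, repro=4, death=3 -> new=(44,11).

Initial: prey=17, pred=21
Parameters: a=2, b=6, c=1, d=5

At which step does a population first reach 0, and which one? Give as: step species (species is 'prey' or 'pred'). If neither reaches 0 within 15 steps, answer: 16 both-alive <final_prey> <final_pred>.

Answer: 1 prey

Derivation:
Step 1: prey: 17+3-21=0; pred: 21+3-10=14
First extinction: prey at step 1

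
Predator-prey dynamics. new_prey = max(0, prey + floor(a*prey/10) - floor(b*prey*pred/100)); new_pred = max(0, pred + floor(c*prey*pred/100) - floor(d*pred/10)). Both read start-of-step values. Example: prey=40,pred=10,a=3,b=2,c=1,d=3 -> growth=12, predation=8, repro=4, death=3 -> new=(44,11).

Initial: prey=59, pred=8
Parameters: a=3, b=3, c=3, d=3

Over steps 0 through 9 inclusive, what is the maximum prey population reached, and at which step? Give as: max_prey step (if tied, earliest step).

Answer: 62 1

Derivation:
Step 1: prey: 59+17-14=62; pred: 8+14-2=20
Step 2: prey: 62+18-37=43; pred: 20+37-6=51
Step 3: prey: 43+12-65=0; pred: 51+65-15=101
Step 4: prey: 0+0-0=0; pred: 101+0-30=71
Step 5: prey: 0+0-0=0; pred: 71+0-21=50
Step 6: prey: 0+0-0=0; pred: 50+0-15=35
Step 7: prey: 0+0-0=0; pred: 35+0-10=25
Step 8: prey: 0+0-0=0; pred: 25+0-7=18
Step 9: prey: 0+0-0=0; pred: 18+0-5=13
Max prey = 62 at step 1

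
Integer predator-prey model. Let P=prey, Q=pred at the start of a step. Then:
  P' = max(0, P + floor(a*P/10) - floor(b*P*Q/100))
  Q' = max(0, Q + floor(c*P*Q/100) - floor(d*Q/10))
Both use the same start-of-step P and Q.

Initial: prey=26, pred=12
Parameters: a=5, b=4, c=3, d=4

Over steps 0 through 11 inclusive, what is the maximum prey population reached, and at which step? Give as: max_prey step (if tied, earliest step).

Step 1: prey: 26+13-12=27; pred: 12+9-4=17
Step 2: prey: 27+13-18=22; pred: 17+13-6=24
Step 3: prey: 22+11-21=12; pred: 24+15-9=30
Step 4: prey: 12+6-14=4; pred: 30+10-12=28
Step 5: prey: 4+2-4=2; pred: 28+3-11=20
Step 6: prey: 2+1-1=2; pred: 20+1-8=13
Step 7: prey: 2+1-1=2; pred: 13+0-5=8
Step 8: prey: 2+1-0=3; pred: 8+0-3=5
Step 9: prey: 3+1-0=4; pred: 5+0-2=3
Step 10: prey: 4+2-0=6; pred: 3+0-1=2
Step 11: prey: 6+3-0=9; pred: 2+0-0=2
Max prey = 27 at step 1

Answer: 27 1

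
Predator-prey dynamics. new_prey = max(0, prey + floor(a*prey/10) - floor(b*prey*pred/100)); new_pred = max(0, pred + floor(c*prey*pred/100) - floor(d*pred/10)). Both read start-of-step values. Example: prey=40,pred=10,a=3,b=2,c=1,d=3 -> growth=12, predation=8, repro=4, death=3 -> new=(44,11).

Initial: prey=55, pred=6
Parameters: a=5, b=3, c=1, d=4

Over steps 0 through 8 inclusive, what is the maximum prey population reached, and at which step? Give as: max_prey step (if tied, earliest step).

Answer: 119 4

Derivation:
Step 1: prey: 55+27-9=73; pred: 6+3-2=7
Step 2: prey: 73+36-15=94; pred: 7+5-2=10
Step 3: prey: 94+47-28=113; pred: 10+9-4=15
Step 4: prey: 113+56-50=119; pred: 15+16-6=25
Step 5: prey: 119+59-89=89; pred: 25+29-10=44
Step 6: prey: 89+44-117=16; pred: 44+39-17=66
Step 7: prey: 16+8-31=0; pred: 66+10-26=50
Step 8: prey: 0+0-0=0; pred: 50+0-20=30
Max prey = 119 at step 4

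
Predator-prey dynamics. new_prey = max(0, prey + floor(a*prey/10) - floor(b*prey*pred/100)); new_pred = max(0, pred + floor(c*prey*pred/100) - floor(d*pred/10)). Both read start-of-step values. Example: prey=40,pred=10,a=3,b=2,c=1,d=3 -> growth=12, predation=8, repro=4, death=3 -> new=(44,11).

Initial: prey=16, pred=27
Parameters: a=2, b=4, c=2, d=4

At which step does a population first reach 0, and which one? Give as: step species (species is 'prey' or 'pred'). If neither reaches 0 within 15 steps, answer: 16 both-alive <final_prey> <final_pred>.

Answer: 2 prey

Derivation:
Step 1: prey: 16+3-17=2; pred: 27+8-10=25
Step 2: prey: 2+0-2=0; pred: 25+1-10=16
First extinction: prey at step 2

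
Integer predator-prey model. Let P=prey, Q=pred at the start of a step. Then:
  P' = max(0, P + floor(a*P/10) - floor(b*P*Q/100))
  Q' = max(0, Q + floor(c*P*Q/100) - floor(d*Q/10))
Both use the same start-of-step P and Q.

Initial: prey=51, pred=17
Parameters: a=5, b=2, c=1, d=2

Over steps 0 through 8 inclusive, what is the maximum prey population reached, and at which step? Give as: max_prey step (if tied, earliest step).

Step 1: prey: 51+25-17=59; pred: 17+8-3=22
Step 2: prey: 59+29-25=63; pred: 22+12-4=30
Step 3: prey: 63+31-37=57; pred: 30+18-6=42
Step 4: prey: 57+28-47=38; pred: 42+23-8=57
Step 5: prey: 38+19-43=14; pred: 57+21-11=67
Step 6: prey: 14+7-18=3; pred: 67+9-13=63
Step 7: prey: 3+1-3=1; pred: 63+1-12=52
Step 8: prey: 1+0-1=0; pred: 52+0-10=42
Max prey = 63 at step 2

Answer: 63 2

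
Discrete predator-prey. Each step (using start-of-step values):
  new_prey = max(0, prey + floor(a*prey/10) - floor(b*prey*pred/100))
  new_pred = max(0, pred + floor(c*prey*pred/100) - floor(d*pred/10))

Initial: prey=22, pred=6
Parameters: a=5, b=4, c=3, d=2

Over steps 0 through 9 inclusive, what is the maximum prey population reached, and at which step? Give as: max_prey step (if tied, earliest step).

Answer: 34 2

Derivation:
Step 1: prey: 22+11-5=28; pred: 6+3-1=8
Step 2: prey: 28+14-8=34; pred: 8+6-1=13
Step 3: prey: 34+17-17=34; pred: 13+13-2=24
Step 4: prey: 34+17-32=19; pred: 24+24-4=44
Step 5: prey: 19+9-33=0; pred: 44+25-8=61
Step 6: prey: 0+0-0=0; pred: 61+0-12=49
Step 7: prey: 0+0-0=0; pred: 49+0-9=40
Step 8: prey: 0+0-0=0; pred: 40+0-8=32
Step 9: prey: 0+0-0=0; pred: 32+0-6=26
Max prey = 34 at step 2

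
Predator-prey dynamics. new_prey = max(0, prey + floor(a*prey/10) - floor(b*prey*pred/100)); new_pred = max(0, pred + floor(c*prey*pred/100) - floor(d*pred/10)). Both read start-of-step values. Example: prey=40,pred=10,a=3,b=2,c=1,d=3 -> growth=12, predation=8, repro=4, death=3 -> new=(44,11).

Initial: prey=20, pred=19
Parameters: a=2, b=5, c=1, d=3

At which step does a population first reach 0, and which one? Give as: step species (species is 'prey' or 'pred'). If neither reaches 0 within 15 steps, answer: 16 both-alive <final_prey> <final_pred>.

Step 1: prey: 20+4-19=5; pred: 19+3-5=17
Step 2: prey: 5+1-4=2; pred: 17+0-5=12
Step 3: prey: 2+0-1=1; pred: 12+0-3=9
Step 4: prey: 1+0-0=1; pred: 9+0-2=7
Step 5: prey: 1+0-0=1; pred: 7+0-2=5
Step 6: prey: 1+0-0=1; pred: 5+0-1=4
Step 7: prey: 1+0-0=1; pred: 4+0-1=3
Step 8: prey: 1+0-0=1; pred: 3+0-0=3
Steps 9-15: state stable at prey=1, pred=3 (no change)
No extinction within 15 steps

Answer: 16 both-alive 1 3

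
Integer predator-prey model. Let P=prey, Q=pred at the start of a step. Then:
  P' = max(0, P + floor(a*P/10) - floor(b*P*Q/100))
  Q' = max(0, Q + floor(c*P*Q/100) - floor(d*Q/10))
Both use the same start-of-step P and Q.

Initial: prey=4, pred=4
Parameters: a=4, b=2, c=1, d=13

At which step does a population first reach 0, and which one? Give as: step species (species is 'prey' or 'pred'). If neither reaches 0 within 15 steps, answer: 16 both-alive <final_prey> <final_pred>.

Answer: 1 pred

Derivation:
Step 1: prey: 4+1-0=5; pred: 4+0-5=0
First extinction: pred at step 1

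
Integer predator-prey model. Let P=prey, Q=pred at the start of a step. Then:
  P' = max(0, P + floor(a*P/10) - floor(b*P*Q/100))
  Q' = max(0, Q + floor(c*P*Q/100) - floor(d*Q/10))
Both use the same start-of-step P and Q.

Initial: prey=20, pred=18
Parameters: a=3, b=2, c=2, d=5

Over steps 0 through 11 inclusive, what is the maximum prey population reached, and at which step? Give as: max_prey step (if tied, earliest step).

Step 1: prey: 20+6-7=19; pred: 18+7-9=16
Step 2: prey: 19+5-6=18; pred: 16+6-8=14
Step 3: prey: 18+5-5=18; pred: 14+5-7=12
Step 4: prey: 18+5-4=19; pred: 12+4-6=10
Step 5: prey: 19+5-3=21; pred: 10+3-5=8
Step 6: prey: 21+6-3=24; pred: 8+3-4=7
Step 7: prey: 24+7-3=28; pred: 7+3-3=7
Step 8: prey: 28+8-3=33; pred: 7+3-3=7
Step 9: prey: 33+9-4=38; pred: 7+4-3=8
Step 10: prey: 38+11-6=43; pred: 8+6-4=10
Step 11: prey: 43+12-8=47; pred: 10+8-5=13
Max prey = 47 at step 11

Answer: 47 11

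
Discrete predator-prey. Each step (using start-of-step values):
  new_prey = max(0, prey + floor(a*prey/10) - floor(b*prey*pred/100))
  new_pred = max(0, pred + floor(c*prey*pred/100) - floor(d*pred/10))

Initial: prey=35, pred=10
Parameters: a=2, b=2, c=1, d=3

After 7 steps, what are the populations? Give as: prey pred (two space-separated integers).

Step 1: prey: 35+7-7=35; pred: 10+3-3=10
Step 2: prey: 35+7-7=35; pred: 10+3-3=10
Step 3: prey: 35+7-7=35; pred: 10+3-3=10
Step 4: prey: 35+7-7=35; pred: 10+3-3=10
Step 5: prey: 35+7-7=35; pred: 10+3-3=10
Step 6: prey: 35+7-7=35; pred: 10+3-3=10
Step 7: prey: 35+7-7=35; pred: 10+3-3=10

Answer: 35 10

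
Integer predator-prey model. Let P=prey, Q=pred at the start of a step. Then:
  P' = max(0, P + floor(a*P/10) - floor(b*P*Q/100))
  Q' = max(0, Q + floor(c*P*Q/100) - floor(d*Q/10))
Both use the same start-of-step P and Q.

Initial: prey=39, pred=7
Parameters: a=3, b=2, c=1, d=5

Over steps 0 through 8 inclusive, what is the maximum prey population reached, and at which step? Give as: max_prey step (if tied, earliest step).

Step 1: prey: 39+11-5=45; pred: 7+2-3=6
Step 2: prey: 45+13-5=53; pred: 6+2-3=5
Step 3: prey: 53+15-5=63; pred: 5+2-2=5
Step 4: prey: 63+18-6=75; pred: 5+3-2=6
Step 5: prey: 75+22-9=88; pred: 6+4-3=7
Step 6: prey: 88+26-12=102; pred: 7+6-3=10
Step 7: prey: 102+30-20=112; pred: 10+10-5=15
Step 8: prey: 112+33-33=112; pred: 15+16-7=24
Max prey = 112 at step 7

Answer: 112 7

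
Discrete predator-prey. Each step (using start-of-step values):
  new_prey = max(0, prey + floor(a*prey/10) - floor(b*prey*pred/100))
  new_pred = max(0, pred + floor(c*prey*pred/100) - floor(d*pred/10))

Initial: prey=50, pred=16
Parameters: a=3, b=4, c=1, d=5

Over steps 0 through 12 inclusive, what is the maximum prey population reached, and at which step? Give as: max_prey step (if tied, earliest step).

Answer: 78 12

Derivation:
Step 1: prey: 50+15-32=33; pred: 16+8-8=16
Step 2: prey: 33+9-21=21; pred: 16+5-8=13
Step 3: prey: 21+6-10=17; pred: 13+2-6=9
Step 4: prey: 17+5-6=16; pred: 9+1-4=6
Step 5: prey: 16+4-3=17; pred: 6+0-3=3
Step 6: prey: 17+5-2=20; pred: 3+0-1=2
Step 7: prey: 20+6-1=25; pred: 2+0-1=1
Step 8: prey: 25+7-1=31; pred: 1+0-0=1
Step 9: prey: 31+9-1=39; pred: 1+0-0=1
Step 10: prey: 39+11-1=49; pred: 1+0-0=1
Step 11: prey: 49+14-1=62; pred: 1+0-0=1
Step 12: prey: 62+18-2=78; pred: 1+0-0=1
Max prey = 78 at step 12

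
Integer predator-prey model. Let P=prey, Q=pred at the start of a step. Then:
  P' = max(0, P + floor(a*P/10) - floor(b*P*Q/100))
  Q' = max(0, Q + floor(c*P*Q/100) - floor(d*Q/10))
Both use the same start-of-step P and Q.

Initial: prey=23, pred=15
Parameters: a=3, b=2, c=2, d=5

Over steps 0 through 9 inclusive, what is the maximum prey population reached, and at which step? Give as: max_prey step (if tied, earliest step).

Step 1: prey: 23+6-6=23; pred: 15+6-7=14
Step 2: prey: 23+6-6=23; pred: 14+6-7=13
Step 3: prey: 23+6-5=24; pred: 13+5-6=12
Step 4: prey: 24+7-5=26; pred: 12+5-6=11
Step 5: prey: 26+7-5=28; pred: 11+5-5=11
Step 6: prey: 28+8-6=30; pred: 11+6-5=12
Step 7: prey: 30+9-7=32; pred: 12+7-6=13
Step 8: prey: 32+9-8=33; pred: 13+8-6=15
Step 9: prey: 33+9-9=33; pred: 15+9-7=17
Max prey = 33 at step 8

Answer: 33 8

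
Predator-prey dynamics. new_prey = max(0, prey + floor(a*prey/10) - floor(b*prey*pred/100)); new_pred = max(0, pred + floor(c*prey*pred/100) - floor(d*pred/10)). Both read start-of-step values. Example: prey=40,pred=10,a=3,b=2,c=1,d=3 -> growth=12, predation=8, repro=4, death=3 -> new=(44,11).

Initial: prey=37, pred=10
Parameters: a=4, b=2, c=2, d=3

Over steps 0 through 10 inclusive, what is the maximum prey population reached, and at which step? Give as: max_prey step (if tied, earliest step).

Answer: 49 2

Derivation:
Step 1: prey: 37+14-7=44; pred: 10+7-3=14
Step 2: prey: 44+17-12=49; pred: 14+12-4=22
Step 3: prey: 49+19-21=47; pred: 22+21-6=37
Step 4: prey: 47+18-34=31; pred: 37+34-11=60
Step 5: prey: 31+12-37=6; pred: 60+37-18=79
Step 6: prey: 6+2-9=0; pred: 79+9-23=65
Step 7: prey: 0+0-0=0; pred: 65+0-19=46
Step 8: prey: 0+0-0=0; pred: 46+0-13=33
Step 9: prey: 0+0-0=0; pred: 33+0-9=24
Step 10: prey: 0+0-0=0; pred: 24+0-7=17
Max prey = 49 at step 2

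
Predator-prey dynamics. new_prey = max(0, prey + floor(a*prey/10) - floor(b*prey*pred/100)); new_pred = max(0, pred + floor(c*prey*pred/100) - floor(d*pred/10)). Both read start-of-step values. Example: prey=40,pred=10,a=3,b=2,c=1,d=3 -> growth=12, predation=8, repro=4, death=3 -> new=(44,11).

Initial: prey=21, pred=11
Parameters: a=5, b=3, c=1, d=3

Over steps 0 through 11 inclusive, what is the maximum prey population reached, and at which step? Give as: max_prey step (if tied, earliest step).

Answer: 72 7

Derivation:
Step 1: prey: 21+10-6=25; pred: 11+2-3=10
Step 2: prey: 25+12-7=30; pred: 10+2-3=9
Step 3: prey: 30+15-8=37; pred: 9+2-2=9
Step 4: prey: 37+18-9=46; pred: 9+3-2=10
Step 5: prey: 46+23-13=56; pred: 10+4-3=11
Step 6: prey: 56+28-18=66; pred: 11+6-3=14
Step 7: prey: 66+33-27=72; pred: 14+9-4=19
Step 8: prey: 72+36-41=67; pred: 19+13-5=27
Step 9: prey: 67+33-54=46; pred: 27+18-8=37
Step 10: prey: 46+23-51=18; pred: 37+17-11=43
Step 11: prey: 18+9-23=4; pred: 43+7-12=38
Max prey = 72 at step 7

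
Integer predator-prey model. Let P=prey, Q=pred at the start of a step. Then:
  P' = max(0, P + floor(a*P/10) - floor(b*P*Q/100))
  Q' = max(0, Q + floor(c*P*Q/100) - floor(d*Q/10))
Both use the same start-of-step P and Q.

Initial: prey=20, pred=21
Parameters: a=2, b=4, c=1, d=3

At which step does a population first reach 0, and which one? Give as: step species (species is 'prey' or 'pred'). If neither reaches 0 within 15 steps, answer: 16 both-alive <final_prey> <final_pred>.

Answer: 16 both-alive 2 3

Derivation:
Step 1: prey: 20+4-16=8; pred: 21+4-6=19
Step 2: prey: 8+1-6=3; pred: 19+1-5=15
Step 3: prey: 3+0-1=2; pred: 15+0-4=11
Step 4: prey: 2+0-0=2; pred: 11+0-3=8
Step 5: prey: 2+0-0=2; pred: 8+0-2=6
Step 6: prey: 2+0-0=2; pred: 6+0-1=5
Step 7: prey: 2+0-0=2; pred: 5+0-1=4
Step 8: prey: 2+0-0=2; pred: 4+0-1=3
Step 9: prey: 2+0-0=2; pred: 3+0-0=3
Steps 10-15: state stable at prey=2, pred=3 (no change)
No extinction within 15 steps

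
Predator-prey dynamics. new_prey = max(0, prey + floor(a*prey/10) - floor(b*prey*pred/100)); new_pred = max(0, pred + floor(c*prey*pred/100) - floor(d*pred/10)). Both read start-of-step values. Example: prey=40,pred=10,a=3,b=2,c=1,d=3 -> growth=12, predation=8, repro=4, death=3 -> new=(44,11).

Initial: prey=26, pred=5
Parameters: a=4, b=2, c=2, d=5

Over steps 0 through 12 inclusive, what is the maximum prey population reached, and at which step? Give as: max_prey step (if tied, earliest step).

Step 1: prey: 26+10-2=34; pred: 5+2-2=5
Step 2: prey: 34+13-3=44; pred: 5+3-2=6
Step 3: prey: 44+17-5=56; pred: 6+5-3=8
Step 4: prey: 56+22-8=70; pred: 8+8-4=12
Step 5: prey: 70+28-16=82; pred: 12+16-6=22
Step 6: prey: 82+32-36=78; pred: 22+36-11=47
Step 7: prey: 78+31-73=36; pred: 47+73-23=97
Step 8: prey: 36+14-69=0; pred: 97+69-48=118
Step 9: prey: 0+0-0=0; pred: 118+0-59=59
Step 10: prey: 0+0-0=0; pred: 59+0-29=30
Step 11: prey: 0+0-0=0; pred: 30+0-15=15
Step 12: prey: 0+0-0=0; pred: 15+0-7=8
Max prey = 82 at step 5

Answer: 82 5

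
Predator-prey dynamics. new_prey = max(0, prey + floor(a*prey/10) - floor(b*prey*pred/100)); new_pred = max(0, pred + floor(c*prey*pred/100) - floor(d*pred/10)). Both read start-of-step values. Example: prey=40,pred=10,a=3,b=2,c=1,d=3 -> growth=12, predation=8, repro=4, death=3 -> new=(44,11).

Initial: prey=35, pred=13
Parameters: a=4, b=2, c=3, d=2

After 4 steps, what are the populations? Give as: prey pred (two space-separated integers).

Answer: 0 118

Derivation:
Step 1: prey: 35+14-9=40; pred: 13+13-2=24
Step 2: prey: 40+16-19=37; pred: 24+28-4=48
Step 3: prey: 37+14-35=16; pred: 48+53-9=92
Step 4: prey: 16+6-29=0; pred: 92+44-18=118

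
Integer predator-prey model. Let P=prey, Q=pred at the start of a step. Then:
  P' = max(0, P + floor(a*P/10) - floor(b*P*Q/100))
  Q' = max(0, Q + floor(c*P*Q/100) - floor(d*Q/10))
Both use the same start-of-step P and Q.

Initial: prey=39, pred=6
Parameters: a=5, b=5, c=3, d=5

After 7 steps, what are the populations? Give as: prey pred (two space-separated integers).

Step 1: prey: 39+19-11=47; pred: 6+7-3=10
Step 2: prey: 47+23-23=47; pred: 10+14-5=19
Step 3: prey: 47+23-44=26; pred: 19+26-9=36
Step 4: prey: 26+13-46=0; pred: 36+28-18=46
Step 5: prey: 0+0-0=0; pred: 46+0-23=23
Step 6: prey: 0+0-0=0; pred: 23+0-11=12
Step 7: prey: 0+0-0=0; pred: 12+0-6=6

Answer: 0 6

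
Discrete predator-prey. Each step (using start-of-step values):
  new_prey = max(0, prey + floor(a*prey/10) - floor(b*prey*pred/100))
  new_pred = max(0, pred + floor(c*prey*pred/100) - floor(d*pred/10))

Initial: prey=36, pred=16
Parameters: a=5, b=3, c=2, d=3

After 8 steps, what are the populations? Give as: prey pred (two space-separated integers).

Answer: 1 12

Derivation:
Step 1: prey: 36+18-17=37; pred: 16+11-4=23
Step 2: prey: 37+18-25=30; pred: 23+17-6=34
Step 3: prey: 30+15-30=15; pred: 34+20-10=44
Step 4: prey: 15+7-19=3; pred: 44+13-13=44
Step 5: prey: 3+1-3=1; pred: 44+2-13=33
Step 6: prey: 1+0-0=1; pred: 33+0-9=24
Step 7: prey: 1+0-0=1; pred: 24+0-7=17
Step 8: prey: 1+0-0=1; pred: 17+0-5=12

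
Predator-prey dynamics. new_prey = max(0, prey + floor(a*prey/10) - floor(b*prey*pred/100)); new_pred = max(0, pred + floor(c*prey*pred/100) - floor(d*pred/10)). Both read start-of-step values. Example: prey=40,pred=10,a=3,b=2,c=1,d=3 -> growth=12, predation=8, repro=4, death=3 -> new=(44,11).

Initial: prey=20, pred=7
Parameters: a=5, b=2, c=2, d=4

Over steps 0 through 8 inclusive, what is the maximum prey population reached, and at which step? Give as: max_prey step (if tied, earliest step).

Answer: 76 5

Derivation:
Step 1: prey: 20+10-2=28; pred: 7+2-2=7
Step 2: prey: 28+14-3=39; pred: 7+3-2=8
Step 3: prey: 39+19-6=52; pred: 8+6-3=11
Step 4: prey: 52+26-11=67; pred: 11+11-4=18
Step 5: prey: 67+33-24=76; pred: 18+24-7=35
Step 6: prey: 76+38-53=61; pred: 35+53-14=74
Step 7: prey: 61+30-90=1; pred: 74+90-29=135
Step 8: prey: 1+0-2=0; pred: 135+2-54=83
Max prey = 76 at step 5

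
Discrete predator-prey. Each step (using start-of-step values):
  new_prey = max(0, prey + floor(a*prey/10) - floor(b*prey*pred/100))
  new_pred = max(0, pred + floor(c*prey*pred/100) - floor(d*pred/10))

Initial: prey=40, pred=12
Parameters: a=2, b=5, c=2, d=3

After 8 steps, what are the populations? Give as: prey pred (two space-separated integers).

Answer: 1 4

Derivation:
Step 1: prey: 40+8-24=24; pred: 12+9-3=18
Step 2: prey: 24+4-21=7; pred: 18+8-5=21
Step 3: prey: 7+1-7=1; pred: 21+2-6=17
Step 4: prey: 1+0-0=1; pred: 17+0-5=12
Step 5: prey: 1+0-0=1; pred: 12+0-3=9
Step 6: prey: 1+0-0=1; pred: 9+0-2=7
Step 7: prey: 1+0-0=1; pred: 7+0-2=5
Step 8: prey: 1+0-0=1; pred: 5+0-1=4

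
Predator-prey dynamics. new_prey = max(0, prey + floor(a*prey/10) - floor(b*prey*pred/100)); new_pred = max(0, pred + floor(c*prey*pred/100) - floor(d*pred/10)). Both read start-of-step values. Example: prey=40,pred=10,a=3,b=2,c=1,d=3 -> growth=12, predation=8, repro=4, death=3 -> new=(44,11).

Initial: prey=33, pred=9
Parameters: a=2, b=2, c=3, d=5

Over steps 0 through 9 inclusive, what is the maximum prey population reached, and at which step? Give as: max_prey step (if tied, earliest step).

Step 1: prey: 33+6-5=34; pred: 9+8-4=13
Step 2: prey: 34+6-8=32; pred: 13+13-6=20
Step 3: prey: 32+6-12=26; pred: 20+19-10=29
Step 4: prey: 26+5-15=16; pred: 29+22-14=37
Step 5: prey: 16+3-11=8; pred: 37+17-18=36
Step 6: prey: 8+1-5=4; pred: 36+8-18=26
Step 7: prey: 4+0-2=2; pred: 26+3-13=16
Step 8: prey: 2+0-0=2; pred: 16+0-8=8
Step 9: prey: 2+0-0=2; pred: 8+0-4=4
Max prey = 34 at step 1

Answer: 34 1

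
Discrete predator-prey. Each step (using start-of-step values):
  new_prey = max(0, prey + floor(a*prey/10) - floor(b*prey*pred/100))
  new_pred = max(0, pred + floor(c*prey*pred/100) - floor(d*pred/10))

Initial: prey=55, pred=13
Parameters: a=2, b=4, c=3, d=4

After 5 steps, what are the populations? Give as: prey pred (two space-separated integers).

Step 1: prey: 55+11-28=38; pred: 13+21-5=29
Step 2: prey: 38+7-44=1; pred: 29+33-11=51
Step 3: prey: 1+0-2=0; pred: 51+1-20=32
Step 4: prey: 0+0-0=0; pred: 32+0-12=20
Step 5: prey: 0+0-0=0; pred: 20+0-8=12

Answer: 0 12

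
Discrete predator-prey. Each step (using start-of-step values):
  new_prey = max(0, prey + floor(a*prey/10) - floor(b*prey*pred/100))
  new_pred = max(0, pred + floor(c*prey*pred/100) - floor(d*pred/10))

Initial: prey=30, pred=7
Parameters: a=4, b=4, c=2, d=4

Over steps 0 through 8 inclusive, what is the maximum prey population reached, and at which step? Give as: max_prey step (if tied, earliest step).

Answer: 35 2

Derivation:
Step 1: prey: 30+12-8=34; pred: 7+4-2=9
Step 2: prey: 34+13-12=35; pred: 9+6-3=12
Step 3: prey: 35+14-16=33; pred: 12+8-4=16
Step 4: prey: 33+13-21=25; pred: 16+10-6=20
Step 5: prey: 25+10-20=15; pred: 20+10-8=22
Step 6: prey: 15+6-13=8; pred: 22+6-8=20
Step 7: prey: 8+3-6=5; pred: 20+3-8=15
Step 8: prey: 5+2-3=4; pred: 15+1-6=10
Max prey = 35 at step 2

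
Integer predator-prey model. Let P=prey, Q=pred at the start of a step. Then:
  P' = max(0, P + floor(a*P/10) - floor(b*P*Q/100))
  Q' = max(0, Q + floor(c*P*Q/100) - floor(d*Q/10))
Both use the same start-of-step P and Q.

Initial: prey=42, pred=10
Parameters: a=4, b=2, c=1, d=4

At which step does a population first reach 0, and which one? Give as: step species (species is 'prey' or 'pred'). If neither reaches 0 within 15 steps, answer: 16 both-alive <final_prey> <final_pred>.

Answer: 16 both-alive 7 3

Derivation:
Step 1: prey: 42+16-8=50; pred: 10+4-4=10
Step 2: prey: 50+20-10=60; pred: 10+5-4=11
Step 3: prey: 60+24-13=71; pred: 11+6-4=13
Step 4: prey: 71+28-18=81; pred: 13+9-5=17
Step 5: prey: 81+32-27=86; pred: 17+13-6=24
Step 6: prey: 86+34-41=79; pred: 24+20-9=35
Step 7: prey: 79+31-55=55; pred: 35+27-14=48
Step 8: prey: 55+22-52=25; pred: 48+26-19=55
Step 9: prey: 25+10-27=8; pred: 55+13-22=46
Step 10: prey: 8+3-7=4; pred: 46+3-18=31
Step 11: prey: 4+1-2=3; pred: 31+1-12=20
Step 12: prey: 3+1-1=3; pred: 20+0-8=12
Step 13: prey: 3+1-0=4; pred: 12+0-4=8
Step 14: prey: 4+1-0=5; pred: 8+0-3=5
Step 15: prey: 5+2-0=7; pred: 5+0-2=3
No extinction within 15 steps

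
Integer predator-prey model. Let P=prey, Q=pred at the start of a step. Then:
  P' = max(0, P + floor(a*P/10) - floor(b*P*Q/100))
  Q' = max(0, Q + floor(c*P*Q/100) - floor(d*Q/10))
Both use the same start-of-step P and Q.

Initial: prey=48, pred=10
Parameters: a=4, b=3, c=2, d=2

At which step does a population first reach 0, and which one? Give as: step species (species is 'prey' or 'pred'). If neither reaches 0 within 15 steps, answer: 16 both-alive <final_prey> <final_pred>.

Answer: 4 prey

Derivation:
Step 1: prey: 48+19-14=53; pred: 10+9-2=17
Step 2: prey: 53+21-27=47; pred: 17+18-3=32
Step 3: prey: 47+18-45=20; pred: 32+30-6=56
Step 4: prey: 20+8-33=0; pred: 56+22-11=67
First extinction: prey at step 4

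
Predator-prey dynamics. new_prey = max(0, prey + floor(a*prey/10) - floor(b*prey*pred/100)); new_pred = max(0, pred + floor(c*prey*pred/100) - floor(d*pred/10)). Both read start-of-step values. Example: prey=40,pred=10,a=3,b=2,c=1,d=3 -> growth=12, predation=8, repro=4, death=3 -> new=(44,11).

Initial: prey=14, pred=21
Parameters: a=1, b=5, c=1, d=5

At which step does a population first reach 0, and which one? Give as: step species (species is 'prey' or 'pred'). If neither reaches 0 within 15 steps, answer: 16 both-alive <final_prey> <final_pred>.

Step 1: prey: 14+1-14=1; pred: 21+2-10=13
Step 2: prey: 1+0-0=1; pred: 13+0-6=7
Step 3: prey: 1+0-0=1; pred: 7+0-3=4
Step 4: prey: 1+0-0=1; pred: 4+0-2=2
Step 5: prey: 1+0-0=1; pred: 2+0-1=1
Step 6: prey: 1+0-0=1; pred: 1+0-0=1
Steps 7-15: state stable at prey=1, pred=1 (no change)
No extinction within 15 steps

Answer: 16 both-alive 1 1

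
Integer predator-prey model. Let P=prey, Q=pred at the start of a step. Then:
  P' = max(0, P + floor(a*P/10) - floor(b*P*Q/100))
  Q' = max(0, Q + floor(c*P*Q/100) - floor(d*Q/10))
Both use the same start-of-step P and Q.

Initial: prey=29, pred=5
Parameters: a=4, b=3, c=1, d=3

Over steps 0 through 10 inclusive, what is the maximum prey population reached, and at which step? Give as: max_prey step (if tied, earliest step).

Step 1: prey: 29+11-4=36; pred: 5+1-1=5
Step 2: prey: 36+14-5=45; pred: 5+1-1=5
Step 3: prey: 45+18-6=57; pred: 5+2-1=6
Step 4: prey: 57+22-10=69; pred: 6+3-1=8
Step 5: prey: 69+27-16=80; pred: 8+5-2=11
Step 6: prey: 80+32-26=86; pred: 11+8-3=16
Step 7: prey: 86+34-41=79; pred: 16+13-4=25
Step 8: prey: 79+31-59=51; pred: 25+19-7=37
Step 9: prey: 51+20-56=15; pred: 37+18-11=44
Step 10: prey: 15+6-19=2; pred: 44+6-13=37
Max prey = 86 at step 6

Answer: 86 6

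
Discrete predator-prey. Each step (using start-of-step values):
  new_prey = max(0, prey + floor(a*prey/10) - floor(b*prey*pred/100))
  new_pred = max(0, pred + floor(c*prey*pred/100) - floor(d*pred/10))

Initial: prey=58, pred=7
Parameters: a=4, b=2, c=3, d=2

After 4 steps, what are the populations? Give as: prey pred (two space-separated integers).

Step 1: prey: 58+23-8=73; pred: 7+12-1=18
Step 2: prey: 73+29-26=76; pred: 18+39-3=54
Step 3: prey: 76+30-82=24; pred: 54+123-10=167
Step 4: prey: 24+9-80=0; pred: 167+120-33=254

Answer: 0 254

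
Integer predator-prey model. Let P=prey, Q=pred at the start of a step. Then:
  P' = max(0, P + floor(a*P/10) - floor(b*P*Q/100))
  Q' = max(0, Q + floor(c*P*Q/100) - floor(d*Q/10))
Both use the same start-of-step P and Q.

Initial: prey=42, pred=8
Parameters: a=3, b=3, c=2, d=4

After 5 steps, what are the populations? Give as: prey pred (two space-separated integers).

Answer: 9 30

Derivation:
Step 1: prey: 42+12-10=44; pred: 8+6-3=11
Step 2: prey: 44+13-14=43; pred: 11+9-4=16
Step 3: prey: 43+12-20=35; pred: 16+13-6=23
Step 4: prey: 35+10-24=21; pred: 23+16-9=30
Step 5: prey: 21+6-18=9; pred: 30+12-12=30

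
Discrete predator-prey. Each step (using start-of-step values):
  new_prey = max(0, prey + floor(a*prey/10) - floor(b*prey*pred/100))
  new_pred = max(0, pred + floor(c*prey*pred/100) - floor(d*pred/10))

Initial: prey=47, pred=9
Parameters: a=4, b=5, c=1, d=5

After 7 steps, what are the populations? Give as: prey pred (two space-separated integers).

Answer: 64 5

Derivation:
Step 1: prey: 47+18-21=44; pred: 9+4-4=9
Step 2: prey: 44+17-19=42; pred: 9+3-4=8
Step 3: prey: 42+16-16=42; pred: 8+3-4=7
Step 4: prey: 42+16-14=44; pred: 7+2-3=6
Step 5: prey: 44+17-13=48; pred: 6+2-3=5
Step 6: prey: 48+19-12=55; pred: 5+2-2=5
Step 7: prey: 55+22-13=64; pred: 5+2-2=5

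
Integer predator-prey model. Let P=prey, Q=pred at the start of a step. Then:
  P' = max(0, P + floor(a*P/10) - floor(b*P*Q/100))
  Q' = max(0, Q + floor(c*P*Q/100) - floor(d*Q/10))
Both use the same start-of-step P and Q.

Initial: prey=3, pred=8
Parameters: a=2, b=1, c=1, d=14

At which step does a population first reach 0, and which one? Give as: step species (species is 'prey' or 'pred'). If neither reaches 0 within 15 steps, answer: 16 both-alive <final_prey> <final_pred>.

Step 1: prey: 3+0-0=3; pred: 8+0-11=0
First extinction: pred at step 1

Answer: 1 pred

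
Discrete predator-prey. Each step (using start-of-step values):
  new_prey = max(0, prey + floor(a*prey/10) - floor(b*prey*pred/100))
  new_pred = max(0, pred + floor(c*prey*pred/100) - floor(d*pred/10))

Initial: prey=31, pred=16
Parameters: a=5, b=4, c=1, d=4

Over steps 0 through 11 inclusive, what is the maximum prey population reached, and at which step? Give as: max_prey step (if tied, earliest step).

Step 1: prey: 31+15-19=27; pred: 16+4-6=14
Step 2: prey: 27+13-15=25; pred: 14+3-5=12
Step 3: prey: 25+12-12=25; pred: 12+3-4=11
Step 4: prey: 25+12-11=26; pred: 11+2-4=9
Step 5: prey: 26+13-9=30; pred: 9+2-3=8
Step 6: prey: 30+15-9=36; pred: 8+2-3=7
Step 7: prey: 36+18-10=44; pred: 7+2-2=7
Step 8: prey: 44+22-12=54; pred: 7+3-2=8
Step 9: prey: 54+27-17=64; pred: 8+4-3=9
Step 10: prey: 64+32-23=73; pred: 9+5-3=11
Step 11: prey: 73+36-32=77; pred: 11+8-4=15
Max prey = 77 at step 11

Answer: 77 11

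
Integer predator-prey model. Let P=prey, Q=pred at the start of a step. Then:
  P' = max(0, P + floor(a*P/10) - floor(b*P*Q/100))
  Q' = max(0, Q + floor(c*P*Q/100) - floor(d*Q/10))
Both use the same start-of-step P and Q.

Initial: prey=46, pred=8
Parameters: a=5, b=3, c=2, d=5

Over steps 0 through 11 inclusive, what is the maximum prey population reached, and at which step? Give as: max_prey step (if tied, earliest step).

Answer: 68 2

Derivation:
Step 1: prey: 46+23-11=58; pred: 8+7-4=11
Step 2: prey: 58+29-19=68; pred: 11+12-5=18
Step 3: prey: 68+34-36=66; pred: 18+24-9=33
Step 4: prey: 66+33-65=34; pred: 33+43-16=60
Step 5: prey: 34+17-61=0; pred: 60+40-30=70
Step 6: prey: 0+0-0=0; pred: 70+0-35=35
Step 7: prey: 0+0-0=0; pred: 35+0-17=18
Step 8: prey: 0+0-0=0; pred: 18+0-9=9
Step 9: prey: 0+0-0=0; pred: 9+0-4=5
Step 10: prey: 0+0-0=0; pred: 5+0-2=3
Step 11: prey: 0+0-0=0; pred: 3+0-1=2
Max prey = 68 at step 2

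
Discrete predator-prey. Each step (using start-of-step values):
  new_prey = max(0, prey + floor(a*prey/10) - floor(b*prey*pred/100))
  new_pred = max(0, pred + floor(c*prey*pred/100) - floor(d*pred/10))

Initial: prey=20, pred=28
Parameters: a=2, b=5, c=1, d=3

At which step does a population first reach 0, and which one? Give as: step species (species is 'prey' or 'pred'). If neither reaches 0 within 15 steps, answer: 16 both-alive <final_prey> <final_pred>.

Step 1: prey: 20+4-28=0; pred: 28+5-8=25
First extinction: prey at step 1

Answer: 1 prey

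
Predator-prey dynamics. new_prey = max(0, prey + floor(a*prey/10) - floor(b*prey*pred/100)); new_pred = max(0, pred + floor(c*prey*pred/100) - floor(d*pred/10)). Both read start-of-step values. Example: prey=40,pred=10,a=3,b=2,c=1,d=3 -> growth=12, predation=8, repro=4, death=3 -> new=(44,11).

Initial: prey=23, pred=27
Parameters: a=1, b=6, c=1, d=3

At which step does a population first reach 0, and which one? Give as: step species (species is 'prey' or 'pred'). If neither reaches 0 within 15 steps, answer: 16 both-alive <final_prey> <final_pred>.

Answer: 1 prey

Derivation:
Step 1: prey: 23+2-37=0; pred: 27+6-8=25
First extinction: prey at step 1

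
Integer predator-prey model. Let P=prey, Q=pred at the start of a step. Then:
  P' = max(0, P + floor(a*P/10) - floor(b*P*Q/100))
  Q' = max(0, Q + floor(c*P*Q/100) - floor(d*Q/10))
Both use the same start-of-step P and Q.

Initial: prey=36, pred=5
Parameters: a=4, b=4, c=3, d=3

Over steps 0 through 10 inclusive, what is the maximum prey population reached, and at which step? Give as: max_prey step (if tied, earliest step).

Answer: 45 2

Derivation:
Step 1: prey: 36+14-7=43; pred: 5+5-1=9
Step 2: prey: 43+17-15=45; pred: 9+11-2=18
Step 3: prey: 45+18-32=31; pred: 18+24-5=37
Step 4: prey: 31+12-45=0; pred: 37+34-11=60
Step 5: prey: 0+0-0=0; pred: 60+0-18=42
Step 6: prey: 0+0-0=0; pred: 42+0-12=30
Step 7: prey: 0+0-0=0; pred: 30+0-9=21
Step 8: prey: 0+0-0=0; pred: 21+0-6=15
Step 9: prey: 0+0-0=0; pred: 15+0-4=11
Step 10: prey: 0+0-0=0; pred: 11+0-3=8
Max prey = 45 at step 2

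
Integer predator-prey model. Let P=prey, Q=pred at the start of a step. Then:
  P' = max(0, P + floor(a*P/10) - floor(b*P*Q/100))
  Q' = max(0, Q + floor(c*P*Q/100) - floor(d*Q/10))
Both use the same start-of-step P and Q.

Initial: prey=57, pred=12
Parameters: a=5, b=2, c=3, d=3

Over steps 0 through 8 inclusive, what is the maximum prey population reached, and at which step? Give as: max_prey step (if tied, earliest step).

Answer: 72 1

Derivation:
Step 1: prey: 57+28-13=72; pred: 12+20-3=29
Step 2: prey: 72+36-41=67; pred: 29+62-8=83
Step 3: prey: 67+33-111=0; pred: 83+166-24=225
Step 4: prey: 0+0-0=0; pred: 225+0-67=158
Step 5: prey: 0+0-0=0; pred: 158+0-47=111
Step 6: prey: 0+0-0=0; pred: 111+0-33=78
Step 7: prey: 0+0-0=0; pred: 78+0-23=55
Step 8: prey: 0+0-0=0; pred: 55+0-16=39
Max prey = 72 at step 1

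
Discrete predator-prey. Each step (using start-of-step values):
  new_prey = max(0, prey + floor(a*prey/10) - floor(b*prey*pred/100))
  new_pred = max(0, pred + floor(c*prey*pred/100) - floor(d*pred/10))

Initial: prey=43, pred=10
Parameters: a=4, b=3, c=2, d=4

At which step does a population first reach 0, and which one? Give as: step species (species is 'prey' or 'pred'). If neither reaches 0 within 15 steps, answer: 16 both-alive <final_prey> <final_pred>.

Step 1: prey: 43+17-12=48; pred: 10+8-4=14
Step 2: prey: 48+19-20=47; pred: 14+13-5=22
Step 3: prey: 47+18-31=34; pred: 22+20-8=34
Step 4: prey: 34+13-34=13; pred: 34+23-13=44
Step 5: prey: 13+5-17=1; pred: 44+11-17=38
Step 6: prey: 1+0-1=0; pred: 38+0-15=23
First extinction: prey at step 6

Answer: 6 prey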